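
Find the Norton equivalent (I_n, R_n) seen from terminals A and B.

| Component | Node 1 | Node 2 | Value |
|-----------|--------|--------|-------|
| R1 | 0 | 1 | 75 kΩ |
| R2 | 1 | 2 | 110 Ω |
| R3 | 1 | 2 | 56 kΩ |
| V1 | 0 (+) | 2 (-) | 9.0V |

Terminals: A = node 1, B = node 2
Find the Thévenin equivalent first; then I_n = V_th/R_th and R_n = R_th.
Step 1 — V_th is the open-circuit voltage V_A - V_B (nothing connected across the terminals).
Nodal analysis, taking node 2 as the 0 V reference.
Source V1 fixes V_0 = 9 V.
KCL at each unknown node (sum of currents leaving = 0; resistances in Ω):
  Node 1: (V_1 - 9)/75000 + (V_1 - 0)/110 + (V_1 - 0)/56000 = 0
Collecting terms: 0.009122 × V_1 = 0.00012  =>  V_1 = 0.01315 V
V_th = V_1 - V_2 = 0.01315 - 0 = 0.01315 V
Step 2 — R_th: zero the source — replace V1 by a short circuit (node 2 merges into node 0) — and find the resistance seen between A (node 1) and B (node 0).
Reduce the network between node 1 (A) and node 0 (B) by series/parallel combination:
  Rp1 = R1 ‖ R2 ‖ R3 (parallel, all between nodes 0 and 1) = 1/(1/75000 + 1/110 + 1/56000) = 109.6 Ω
R_th = 109.6 Ω
I_n = V_th/R_th = 0.01315/109.6 = 0.00012 A, and R_n = R_th = 109.6 Ω

Final answer: I_n = 0.00012 A, R_n = 109.6 Ω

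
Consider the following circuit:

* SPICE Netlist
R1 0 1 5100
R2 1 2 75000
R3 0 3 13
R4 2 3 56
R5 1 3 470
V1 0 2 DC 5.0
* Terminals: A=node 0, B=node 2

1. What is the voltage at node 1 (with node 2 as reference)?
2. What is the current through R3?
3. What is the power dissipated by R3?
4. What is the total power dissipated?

Nodal analysis, taking node 2 as the 0 V reference.
Source V1 fixes V_0 = 5 V.
KCL at each unknown node (sum of currents leaving = 0; resistances in Ω):
  Node 1: (V_1 - 5)/5100 + (V_1 - 0)/75000 + (V_1 - V_3)/470 = 0
  Node 3: (V_3 - 5)/13 + (V_3 - 0)/56 + (V_3 - V_1)/470 = 0
Collecting terms (coefficients in siemens):
  0.002337·V_1 - 0.002128·V_3 = 0.0009804
  0.09691·V_3 - 0.002128·V_1 = 0.3846
Determinant D = (0.002337)(0.09691) - (-0.002128)(-0.002128) = 0.000222
V_1 = [(0.0009804)(0.09691) - (-0.002128)(0.3846)]/D = 4.115 V
V_3 = [(0.002337)(0.3846) - (0.0009804)(-0.002128)]/D = 4.059 V
Part 1:
  Read off the nodal solution: V_1 = 4.115 V
Part 2:
  I_R3 = (V_0 - V_3)/R3 = (5 - 4.059)/13 = 0.07237 A
  Magnitude: I_R3 = 0.07237 A
Part 3:
  I_R3 = (V_0 - V_3)/R3 = (5 - 4.059)/13 = 0.07237 A
  P_R3 = I_R3² × R3 = (0.07237)² × 13 = 0.06808 W
Part 4:
  Power in each resistor, P = (ΔV)²/R:
    P_R1 = (5 - 4.115)²/5100 = 0.0001536 W
    P_R2 = (4.115 - 0)²/75000 = 0.0002258 W
    P_R3 = (5 - 4.059)²/13 = 0.06808 W
    P_R4 = (0 - 4.059)²/56 = 0.2942 W
    P_R5 = (4.115 - 4.059)²/470 = 0.000006618 W
  P_total = P_R1 + P_R2 + P_R3 + P_R4 + P_R5 = 0.3627 W

Final answers:
1. V_1 = 4.115 V
2. I_R3 = 0.07237 A
3. P_R3 = 0.06808 W
4. P_total = 0.3627 W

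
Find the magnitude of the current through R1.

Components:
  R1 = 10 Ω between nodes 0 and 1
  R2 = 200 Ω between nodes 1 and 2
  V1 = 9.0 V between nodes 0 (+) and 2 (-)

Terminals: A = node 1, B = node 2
Nodal analysis, taking node 2 as the 0 V reference.
Source V1 fixes V_0 = 9 V.
KCL at each unknown node (sum of currents leaving = 0; resistances in Ω):
  Node 1: (V_1 - 9)/10 + (V_1 - 0)/200 = 0
Collecting terms: 0.105 × V_1 = 0.9  =>  V_1 = 8.571 V
I_R1 = (V_0 - V_1)/R1 = (9 - 8.571)/10 = 0.04286 A
|I_R1| = 0.04286 A

Final answer: |I_R1| = 0.04286 A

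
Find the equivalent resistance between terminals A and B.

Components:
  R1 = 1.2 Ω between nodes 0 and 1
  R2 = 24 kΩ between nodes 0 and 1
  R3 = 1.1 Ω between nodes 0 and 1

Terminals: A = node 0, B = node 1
Reduce the network between node 0 (A) and node 1 (B) by series/parallel combination:
  Rp1 = R1 ‖ R2 ‖ R3 (parallel, all between nodes 0 and 1) = 1/(1/1.2 + 1/24000 + 1/1.1) = 0.5739 Ω
R_eq = 0.5739 Ω

Final answer: 0.5739 Ω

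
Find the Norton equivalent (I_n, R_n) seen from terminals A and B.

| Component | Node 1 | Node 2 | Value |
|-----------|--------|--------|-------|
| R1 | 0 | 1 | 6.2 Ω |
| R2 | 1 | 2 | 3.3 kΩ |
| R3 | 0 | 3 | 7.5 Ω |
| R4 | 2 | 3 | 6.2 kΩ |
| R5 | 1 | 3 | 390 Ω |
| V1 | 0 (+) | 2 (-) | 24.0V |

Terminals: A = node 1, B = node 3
Find the Thévenin equivalent first; then I_n = V_th/R_th and R_n = R_th.
Step 1 — V_th is the open-circuit voltage V_A - V_B (nothing connected across the terminals).
Nodal analysis, taking node 2 as the 0 V reference.
Source V1 fixes V_0 = 24 V.
KCL at each unknown node (sum of currents leaving = 0; resistances in Ω):
  Node 1: (V_1 - 24)/6.2 + (V_1 - 0)/3300 + (V_1 - V_3)/390 = 0
  Node 3: (V_3 - 24)/7.5 + (V_3 - 0)/6200 + (V_3 - V_1)/390 = 0
Collecting terms (coefficients in siemens):
  0.1642·V_1 - 0.002564·V_3 = 3.871
  0.1361·V_3 - 0.002564·V_1 = 3.2
Determinant D = (0.1642)(0.1361) - (-0.002564)(-0.002564) = 0.02233
V_1 = [(3.871)(0.1361) - (-0.002564)(3.2)]/D = 23.96 V
V_3 = [(0.1642)(3.2) - (3.871)(-0.002564)]/D = 23.97 V
V_th = V_1 - V_3 = 23.96 - 23.97 = -0.01547 V
Step 2 — R_th: zero the source — replace V1 by a short circuit (node 2 merges into node 0) — and find the resistance seen between A (node 1) and B (node 3).
Reduce the network between node 1 (A) and node 3 (B) by series/parallel combination:
  Rp1 = R1 ‖ R2 (parallel, both between nodes 0 and 1) = 1/(1/6.2 + 1/3300) = 6.188 Ω
  Rp2 = R3 ‖ R4 (parallel, both between nodes 0 and 3) = 1/(1/7.5 + 1/6200) = 7.491 Ω
  Rs1 = Rp1 + Rp2 (series, joined only at node 0) = 6.188 + 7.491 = 13.68 Ω
  Rp3 = R5 ‖ Rs1 (parallel, both between nodes 1 and 3) = 1/(1/390 + 1/13.68) = 13.22 Ω
R_th = 13.22 Ω
I_n = V_th/R_th = -0.01547/13.22 = -0.00117 A, and R_n = R_th = 13.22 Ω

Final answer: I_n = -0.00117 A, R_n = 13.22 Ω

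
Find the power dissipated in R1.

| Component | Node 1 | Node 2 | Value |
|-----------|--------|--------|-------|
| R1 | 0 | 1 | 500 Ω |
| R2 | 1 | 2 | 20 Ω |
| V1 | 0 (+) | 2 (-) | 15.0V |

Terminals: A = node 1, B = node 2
Nodal analysis, taking node 2 as the 0 V reference.
Source V1 fixes V_0 = 15 V.
KCL at each unknown node (sum of currents leaving = 0; resistances in Ω):
  Node 1: (V_1 - 15)/500 + (V_1 - 0)/20 = 0
Collecting terms: 0.052 × V_1 = 0.03  =>  V_1 = 0.5769 V
I_R1 = (V_0 - V_1)/R1 = (15 - 0.5769)/500 = 0.02885 A
P_R1 = I_R1² × R1 = (0.02885)² × 500 = 0.4161 W

Final answer: 0.4161 W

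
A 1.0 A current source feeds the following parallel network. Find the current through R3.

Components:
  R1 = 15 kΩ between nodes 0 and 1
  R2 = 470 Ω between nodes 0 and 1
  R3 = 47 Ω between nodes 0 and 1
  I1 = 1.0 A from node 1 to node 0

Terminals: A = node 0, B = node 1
All resistors sit directly between nodes 0 and 1, so they are in parallel and share one voltage V; the full source current 1 A splits among them.
1/R_par = 1/15000 + 1/470 + 1/47 = 0.02347 S  =>  R_par = 42.61 Ω
V = I × R_par = 1 × 42.61 = 42.61 V
I_R3 = V/R3 = 42.61/47 = 0.9065 A

Final answer: 0.9065 A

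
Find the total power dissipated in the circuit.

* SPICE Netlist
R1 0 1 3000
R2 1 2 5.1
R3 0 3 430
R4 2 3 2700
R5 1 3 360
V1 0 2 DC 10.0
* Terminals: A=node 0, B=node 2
Nodal analysis, taking node 2 as the 0 V reference.
Source V1 fixes V_0 = 10 V.
KCL at each unknown node (sum of currents leaving = 0; resistances in Ω):
  Node 1: (V_1 - 10)/3000 + (V_1 - 0)/5.1 + (V_1 - V_3)/360 = 0
  Node 3: (V_3 - 10)/430 + (V_3 - 0)/2700 + (V_3 - V_1)/360 = 0
Collecting terms (coefficients in siemens):
  0.1992·V_1 - 0.002778·V_3 = 0.003333
  0.005474·V_3 - 0.002778·V_1 = 0.02326
Determinant D = (0.1992)(0.005474) - (-0.002778)(-0.002778) = 0.001083
V_1 = [(0.003333)(0.005474) - (-0.002778)(0.02326)]/D = 0.07652 V
V_3 = [(0.1992)(0.02326) - (0.003333)(-0.002778)]/D = 4.287 V
Power in each resistor, P = (ΔV)²/R:
  P_R1 = (10 - 0.07652)²/3000 = 0.03283 W
  P_R2 = (0.07652 - 0)²/5.1 = 0.001148 W
  P_R3 = (10 - 4.287)²/430 = 0.07589 W
  P_R4 = (0 - 4.287)²/2700 = 0.006808 W
  P_R5 = (0.07652 - 4.287)²/360 = 0.04926 W
P_total = P_R1 + P_R2 + P_R3 + P_R4 + P_R5 = 0.1659 W

Final answer: 0.1659 W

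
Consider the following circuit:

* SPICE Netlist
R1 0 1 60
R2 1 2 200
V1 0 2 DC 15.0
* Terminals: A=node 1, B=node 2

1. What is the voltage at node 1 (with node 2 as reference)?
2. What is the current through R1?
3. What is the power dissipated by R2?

Nodal analysis, taking node 2 as the 0 V reference.
Source V1 fixes V_0 = 15 V.
KCL at each unknown node (sum of currents leaving = 0; resistances in Ω):
  Node 1: (V_1 - 15)/60 + (V_1 - 0)/200 = 0
Collecting terms: 0.02167 × V_1 = 0.25  =>  V_1 = 11.54 V
Part 1:
  Read off the nodal solution: V_1 = 11.54 V
Part 2:
  I_R1 = (V_0 - V_1)/R1 = (15 - 11.54)/60 = 0.05769 A
  Magnitude: I_R1 = 0.05769 A
Part 3:
  I_R2 = (V_1 - V_2)/R2 = (11.54 - 0)/200 = 0.05769 A
  P_R2 = I_R2² × R2 = (0.05769)² × 200 = 0.6657 W

Final answers:
1. V_1 = 11.54 V
2. I_R1 = 0.05769 A
3. P_R2 = 0.6657 W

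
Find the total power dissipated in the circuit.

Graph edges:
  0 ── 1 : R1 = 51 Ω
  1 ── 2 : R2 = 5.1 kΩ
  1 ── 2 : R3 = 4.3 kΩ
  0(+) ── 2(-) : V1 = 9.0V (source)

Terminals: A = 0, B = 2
Nodal analysis, taking node 2 as the 0 V reference.
Source V1 fixes V_0 = 9 V.
KCL at each unknown node (sum of currents leaving = 0; resistances in Ω):
  Node 1: (V_1 - 9)/51 + (V_1 - 0)/5100 + (V_1 - 0)/4300 = 0
Collecting terms: 0.02004 × V_1 = 0.1765  =>  V_1 = 8.807 V
Power in each resistor, P = (ΔV)²/R:
  P_R1 = (9 - 8.807)²/51 = 0.0007269 W
  P_R2 = (8.807 - 0)²/5100 = 0.01521 W
  P_R3 = (8.807 - 0)²/4300 = 0.01804 W
P_total = P_R1 + P_R2 + P_R3 = 0.03398 W

Final answer: 0.03398 W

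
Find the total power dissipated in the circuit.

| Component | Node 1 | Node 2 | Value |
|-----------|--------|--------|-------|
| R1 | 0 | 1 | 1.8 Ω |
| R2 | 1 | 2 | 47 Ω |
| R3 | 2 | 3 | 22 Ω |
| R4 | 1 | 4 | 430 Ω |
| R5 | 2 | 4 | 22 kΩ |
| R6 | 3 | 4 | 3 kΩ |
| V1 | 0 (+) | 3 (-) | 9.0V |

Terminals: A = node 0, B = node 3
Nodal analysis, taking node 3 as the 0 V reference.
Source V1 fixes V_0 = 9 V.
KCL at each unknown node (sum of currents leaving = 0; resistances in Ω):
  Node 1: (V_1 - 9)/1.8 + (V_1 - V_2)/47 + (V_1 - V_4)/430 = 0
  Node 2: (V_2 - V_1)/47 + (V_2 - 0)/22 + (V_2 - V_4)/22000 = 0
  Node 4: (V_4 - V_1)/430 + (V_4 - V_2)/22000 + (V_4 - 0)/3000 = 0
Collecting terms (coefficients in siemens):
  0.5792·V_1 - 0.02128·V_2 - 0.002326·V_4 = 5
  0.06678·V_2 - 0.02128·V_1 - 0.00004545·V_4 = 0
  0.002704·V_4 - 0.002326·V_1 - 0.00004545·V_2 = 0
Solving these 3 simultaneous equations (Gaussian elimination) gives:
  V_1 = 8.766 V, V_2 = 2.798 V, V_4 = 7.586 V
Power in each resistor, P = (ΔV)²/R:
  P_R1 = (9 - 8.766)²/1.8 = 0.03029 W
  P_R2 = (8.766 - 2.798)²/47 = 0.7578 W
  P_R3 = (2.798 - 0)²/22 = 0.3559 W
  P_R4 = (8.766 - 7.586)²/430 = 0.003243 W
  P_R5 = (2.798 - 7.586)²/22000 = 0.001042 W
  P_R6 = (0 - 7.586)²/3000 = 0.01918 W
P_total = P_R1 + P_R2 + P_R3 + P_R4 + P_R5 + P_R6 = 1.168 W

Final answer: 1.168 W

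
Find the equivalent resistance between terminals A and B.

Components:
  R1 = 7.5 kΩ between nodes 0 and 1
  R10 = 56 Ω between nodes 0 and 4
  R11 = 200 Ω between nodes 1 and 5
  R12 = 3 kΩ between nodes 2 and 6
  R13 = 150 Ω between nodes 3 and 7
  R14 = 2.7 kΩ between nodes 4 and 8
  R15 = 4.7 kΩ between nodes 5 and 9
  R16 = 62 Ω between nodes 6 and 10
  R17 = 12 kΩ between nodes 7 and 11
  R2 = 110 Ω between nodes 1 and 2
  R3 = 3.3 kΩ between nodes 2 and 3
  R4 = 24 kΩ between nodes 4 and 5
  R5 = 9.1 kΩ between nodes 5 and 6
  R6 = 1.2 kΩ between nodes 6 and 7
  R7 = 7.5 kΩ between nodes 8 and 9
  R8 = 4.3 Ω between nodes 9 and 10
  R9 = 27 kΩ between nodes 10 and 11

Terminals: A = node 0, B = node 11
The network is not a plain series/parallel combination. Inject a 1 A test current into terminal A (node 0) and return it from terminal B (node 11); then R_eq = V_A / (1 A).
Nodal analysis, taking node 11 as the 0 V reference.
Current source I_test pushes 1 A into node 0 and draws it out of node 11.
KCL at each unknown node (sum of currents leaving = 0; resistances in Ω):
  Node 0: (V_0 - V_1)/7500 + (V_0 - V_4)/56 - 1 = 0
  Node 1: (V_1 - V_0)/7500 + (V_1 - V_2)/110 + (V_1 - V_5)/200 = 0
  Node 2: (V_2 - V_1)/110 + (V_2 - V_3)/3300 + (V_2 - V_6)/3000 = 0
  Node 3: (V_3 - V_2)/3300 + (V_3 - V_7)/150 = 0
  Node 4: (V_4 - V_0)/56 + (V_4 - V_5)/24000 + (V_4 - V_8)/2700 = 0
  Node 5: (V_5 - V_1)/200 + (V_5 - V_4)/24000 + (V_5 - V_6)/9100 + (V_5 - V_9)/4700 = 0
  Node 6: (V_6 - V_2)/3000 + (V_6 - V_5)/9100 + (V_6 - V_7)/1200 + (V_6 - V_10)/62 = 0
  Node 7: (V_7 - V_3)/150 + (V_7 - V_6)/1200 + (V_7 - 0)/12000 = 0
  Node 8: (V_8 - V_4)/2700 + (V_8 - V_9)/7500 = 0
  Node 9: (V_9 - V_5)/4700 + (V_9 - V_8)/7500 + (V_9 - V_10)/4.3 = 0
  Node 10: (V_10 - V_6)/62 + (V_10 - V_9)/4.3 + (V_10 - 0)/27000 = 0
Collecting terms (coefficients in siemens):
  0.01799·V_0 - 0.0001333·V_1 - 0.01786·V_4 = 1
  0.01422·V_1 - 0.0001333·V_0 - 0.009091·V_2 - 0.005·V_5 = 0
  0.009727·V_2 - 0.009091·V_1 - 0.000303·V_3 - 0.0003333·V_6 = 0
  0.00697·V_3 - 0.000303·V_2 - 0.006667·V_7 = 0
  0.01827·V_4 - 0.01786·V_0 - 0.00004167·V_5 - 0.0003704·V_8 = 0
  0.005364·V_5 - 0.005·V_1 - 0.00004167·V_4 - 0.0001099·V_6 - 0.0002128·V_9 = 0
  0.01741·V_6 - 0.0003333·V_2 - 0.0001099·V_5 - 0.0008333·V_7 - 0.01613·V_10 = 0
  0.007583·V_7 - 0.006667·V_3 - 0.0008333·V_6 = 0
  0.0005037·V_8 - 0.0003704·V_4 - 0.0001333·V_9 = 0
  0.2329·V_9 - 0.0002128·V_5 - 0.0001333·V_8 - 0.2326·V_10 = 0
  0.2487·V_10 - 0.01613·V_6 - 0.2326·V_9 = 0
Solving these 11 simultaneous equations (Gaussian elimination) gives:
  V_0 = 12660 V, V_1 = 9171 V, V_2 = 9122 V, V_3 = 8199 V
  V_4 = 12630 V, V_5 = 9166 V, V_6 = 8636 V, V_7 = 8157 V
  V_8 = 11580 V, V_9 = 8650 V, V_10 = 8648 V
R_eq = V_0 / 1 A = 12660 Ω = 12.66 kΩ

Final answer: 12.66 kΩ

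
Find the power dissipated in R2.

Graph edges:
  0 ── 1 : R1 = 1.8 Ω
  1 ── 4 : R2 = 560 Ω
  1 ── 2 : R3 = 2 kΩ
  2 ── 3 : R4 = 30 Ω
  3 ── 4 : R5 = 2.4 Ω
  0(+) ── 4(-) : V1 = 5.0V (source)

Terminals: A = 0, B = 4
Nodal analysis, taking node 4 as the 0 V reference.
Source V1 fixes V_0 = 5 V.
KCL at each unknown node (sum of currents leaving = 0; resistances in Ω):
  Node 1: (V_1 - 5)/1.8 + (V_1 - 0)/560 + (V_1 - V_2)/2000 = 0
  Node 2: (V_2 - V_1)/2000 + (V_2 - V_3)/30 = 0
  Node 3: (V_3 - V_2)/30 + (V_3 - 0)/2.4 = 0
Collecting terms (coefficients in siemens):
  0.5578·V_1 - 0.0005·V_2 = 2.778
  0.03383·V_2 - 0.0005·V_1 - 0.03333·V_3 = 0
  0.45·V_3 - 0.03333·V_2 = 0
Solving these 3 simultaneous equations (Gaussian elimination) gives:
  V_1 = 4.98 V, V_2 = 0.07938 V, V_3 = 0.00588 V
I_R2 = (V_1 - V_4)/R2 = (4.98 - 0)/560 = 0.008892 A
P_R2 = I_R2² × R2 = (0.008892)² × 560 = 0.04428 W

Final answer: 0.04428 W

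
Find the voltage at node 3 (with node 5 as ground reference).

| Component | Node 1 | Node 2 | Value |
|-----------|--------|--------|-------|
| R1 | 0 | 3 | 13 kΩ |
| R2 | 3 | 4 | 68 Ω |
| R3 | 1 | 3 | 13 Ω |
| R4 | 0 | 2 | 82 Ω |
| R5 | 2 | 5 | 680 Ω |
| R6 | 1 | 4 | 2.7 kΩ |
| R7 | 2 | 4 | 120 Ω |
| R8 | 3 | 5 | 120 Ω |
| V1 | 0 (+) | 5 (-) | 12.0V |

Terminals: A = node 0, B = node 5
Nodal analysis, taking node 5 as the 0 V reference.
Source V1 fixes V_0 = 12 V.
KCL at each unknown node (sum of currents leaving = 0; resistances in Ω):
  Node 1: (V_1 - V_3)/13 + (V_1 - V_4)/2700 = 0
  Node 2: (V_2 - 12)/82 + (V_2 - 0)/680 + (V_2 - V_4)/120 = 0
  Node 3: (V_3 - 12)/13000 + (V_3 - V_4)/68 + (V_3 - V_1)/13 + (V_3 - 0)/120 = 0
  Node 4: (V_4 - V_3)/68 + (V_4 - V_1)/2700 + (V_4 - V_2)/120 = 0
Collecting terms (coefficients in siemens):
  0.07729·V_1 - 0.07692·V_3 - 0.0003704·V_4 = 0
  0.022·V_2 - 0.008333·V_4 = 0.1463
  0.1·V_3 - 0.07692·V_1 - 0.01471·V_4 = 0.0009231
  0.02341·V_4 - 0.0003704·V_1 - 0.008333·V_2 - 0.01471·V_3 = 0
Solving these 4 simultaneous equations (Gaussian elimination) gives:
  V_1 = 3.449 V, V_2 = 8.659 V, V_3 = 3.44 V, V_4 = 5.298 V
The requested potential is V_3 = 3.44 V.

Final answer: V_3 = 3.44 V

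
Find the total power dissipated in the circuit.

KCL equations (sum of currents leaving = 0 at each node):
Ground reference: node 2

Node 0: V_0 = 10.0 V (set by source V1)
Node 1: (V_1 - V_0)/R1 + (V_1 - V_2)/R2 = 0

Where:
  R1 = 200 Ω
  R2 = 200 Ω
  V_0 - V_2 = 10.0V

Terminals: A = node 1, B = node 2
Nodal analysis, taking node 2 as the 0 V reference.
Source V1 fixes V_0 = 10 V.
KCL at each unknown node (sum of currents leaving = 0; resistances in Ω):
  Node 1: (V_1 - 10)/200 + (V_1 - 0)/200 = 0
Collecting terms: 0.01 × V_1 = 0.05  =>  V_1 = 5 V
Power in each resistor, P = (ΔV)²/R:
  P_R1 = (10 - 5)²/200 = 0.125 W
  P_R2 = (5 - 0)²/200 = 0.125 W
P_total = P_R1 + P_R2 = 0.25 W

Final answer: 0.25 W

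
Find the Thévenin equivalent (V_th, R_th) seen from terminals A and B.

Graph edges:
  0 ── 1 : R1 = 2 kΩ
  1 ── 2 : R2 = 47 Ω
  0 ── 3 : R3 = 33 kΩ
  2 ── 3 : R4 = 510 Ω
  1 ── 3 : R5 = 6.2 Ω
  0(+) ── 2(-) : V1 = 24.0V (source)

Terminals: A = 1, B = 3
Step 1 — V_th is the open-circuit voltage V_A - V_B (nothing connected across the terminals).
Nodal analysis, taking node 2 as the 0 V reference.
Source V1 fixes V_0 = 24 V.
KCL at each unknown node (sum of currents leaving = 0; resistances in Ω):
  Node 1: (V_1 - 24)/2000 + (V_1 - 0)/47 + (V_1 - V_3)/6.2 = 0
  Node 3: (V_3 - 24)/33000 + (V_3 - 0)/510 + (V_3 - V_1)/6.2 = 0
Collecting terms (coefficients in siemens):
  0.1831·V_1 - 0.1613·V_3 = 0.012
  0.1633·V_3 - 0.1613·V_1 = 0.0007273
Determinant D = (0.1831)(0.1633) - (-0.1613)(-0.1613) = 0.003877
V_1 = [(0.012)(0.1633) - (-0.1613)(0.0007273)]/D = 0.5357 V
V_3 = [(0.1831)(0.0007273) - (0.012)(-0.1613)]/D = 0.5336 V
V_th = V_1 - V_3 = 0.5357 - 0.5336 = 0.002078 V
Step 2 — R_th: zero the source — replace V1 by a short circuit (node 2 merges into node 0) — and find the resistance seen between A (node 1) and B (node 3).
Reduce the network between node 1 (A) and node 3 (B) by series/parallel combination:
  Rp1 = R1 ‖ R2 (parallel, both between nodes 0 and 1) = 1/(1/2000 + 1/47) = 45.92 Ω
  Rp2 = R3 ‖ R4 (parallel, both between nodes 0 and 3) = 1/(1/33000 + 1/510) = 502.2 Ω
  Rs1 = Rp1 + Rp2 (series, joined only at node 0) = 45.92 + 502.2 = 548.2 Ω
  Rp3 = R5 ‖ Rs1 (parallel, both between nodes 1 and 3) = 1/(1/6.2 + 1/548.2) = 6.131 Ω
R_th = 6.131 Ω

Final answer: V_th = 0.002078 V, R_th = 6.131 Ω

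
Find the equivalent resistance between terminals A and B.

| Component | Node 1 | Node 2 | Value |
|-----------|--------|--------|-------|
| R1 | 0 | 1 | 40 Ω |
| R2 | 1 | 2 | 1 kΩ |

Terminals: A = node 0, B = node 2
Reduce the network between node 0 (A) and node 2 (B) by series/parallel combination:
  Rs1 = R1 + R2 (series, joined only at node 1) = 40 + 1000 = 1040 Ω
R_eq = 1.04 kΩ

Final answer: 1.04 kΩ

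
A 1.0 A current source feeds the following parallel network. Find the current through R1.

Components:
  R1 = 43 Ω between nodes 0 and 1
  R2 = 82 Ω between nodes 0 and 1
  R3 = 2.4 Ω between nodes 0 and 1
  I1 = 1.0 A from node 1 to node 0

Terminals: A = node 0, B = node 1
All resistors sit directly between nodes 0 and 1, so they are in parallel and share one voltage V; the full source current 1 A splits among them.
1/R_par = 1/43 + 1/82 + 1/2.4 = 0.4521 S  =>  R_par = 2.212 Ω
V = I × R_par = 1 × 2.212 = 2.212 V
I_R1 = V/R1 = 2.212/43 = 0.05144 A

Final answer: 0.05144 A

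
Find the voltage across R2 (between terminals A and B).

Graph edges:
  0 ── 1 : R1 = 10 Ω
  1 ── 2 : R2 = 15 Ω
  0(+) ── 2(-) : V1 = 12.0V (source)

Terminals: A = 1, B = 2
R1 and R2 are in series across V1 (node 0 → node 1 → node 2), and the output A–B is taken across R2, so this is a voltage divider.
Series current: I = V1/(R1 + R2) = 12/(10 + 15) = 12/25 = 0.48 A
V_R2 = I × R2 = V1 × R2/(R1 + R2) = 12 × 15/25 = 7.2 V

Final answer: 7.2 V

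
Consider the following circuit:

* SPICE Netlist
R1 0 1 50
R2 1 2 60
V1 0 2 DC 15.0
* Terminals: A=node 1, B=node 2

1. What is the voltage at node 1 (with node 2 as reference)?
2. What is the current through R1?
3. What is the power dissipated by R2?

Nodal analysis, taking node 2 as the 0 V reference.
Source V1 fixes V_0 = 15 V.
KCL at each unknown node (sum of currents leaving = 0; resistances in Ω):
  Node 1: (V_1 - 15)/50 + (V_1 - 0)/60 = 0
Collecting terms: 0.03667 × V_1 = 0.3  =>  V_1 = 8.182 V
Part 1:
  Read off the nodal solution: V_1 = 8.182 V
Part 2:
  I_R1 = (V_0 - V_1)/R1 = (15 - 8.182)/50 = 0.1364 A
  Magnitude: I_R1 = 0.1364 A
Part 3:
  I_R2 = (V_1 - V_2)/R2 = (8.182 - 0)/60 = 0.1364 A
  P_R2 = I_R2² × R2 = (0.1364)² × 60 = 1.116 W

Final answers:
1. V_1 = 8.182 V
2. I_R1 = 0.1364 A
3. P_R2 = 1.116 W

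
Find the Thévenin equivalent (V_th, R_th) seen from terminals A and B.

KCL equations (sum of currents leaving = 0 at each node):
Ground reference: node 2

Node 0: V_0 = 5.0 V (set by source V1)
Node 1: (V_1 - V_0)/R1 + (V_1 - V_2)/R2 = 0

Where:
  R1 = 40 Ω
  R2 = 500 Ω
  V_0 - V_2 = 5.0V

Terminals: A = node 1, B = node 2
Step 1 — V_th is the open-circuit voltage V_A - V_B (nothing connected across the terminals).
Nodal analysis, taking node 2 as the 0 V reference.
Source V1 fixes V_0 = 5 V.
KCL at each unknown node (sum of currents leaving = 0; resistances in Ω):
  Node 1: (V_1 - 5)/40 + (V_1 - 0)/500 = 0
Collecting terms: 0.027 × V_1 = 0.125  =>  V_1 = 4.63 V
V_th = V_1 - V_2 = 4.63 - 0 = 4.63 V
Step 2 — R_th: zero the source — replace V1 by a short circuit (node 2 merges into node 0) — and find the resistance seen between A (node 1) and B (node 0).
Reduce the network between node 1 (A) and node 0 (B) by series/parallel combination:
  Rp1 = R1 ‖ R2 (parallel, both between nodes 0 and 1) = 1/(1/40 + 1/500) = 37.04 Ω
R_th = 37.04 Ω

Final answer: V_th = 4.63 V, R_th = 37.04 Ω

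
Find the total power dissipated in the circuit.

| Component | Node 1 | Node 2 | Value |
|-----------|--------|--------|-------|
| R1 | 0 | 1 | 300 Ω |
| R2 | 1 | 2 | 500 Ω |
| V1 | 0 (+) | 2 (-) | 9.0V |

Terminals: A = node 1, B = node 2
Nodal analysis, taking node 2 as the 0 V reference.
Source V1 fixes V_0 = 9 V.
KCL at each unknown node (sum of currents leaving = 0; resistances in Ω):
  Node 1: (V_1 - 9)/300 + (V_1 - 0)/500 = 0
Collecting terms: 0.005333 × V_1 = 0.03  =>  V_1 = 5.625 V
Power in each resistor, P = (ΔV)²/R:
  P_R1 = (9 - 5.625)²/300 = 0.03797 W
  P_R2 = (5.625 - 0)²/500 = 0.06328 W
P_total = P_R1 + P_R2 = 0.1013 W

Final answer: 0.1013 W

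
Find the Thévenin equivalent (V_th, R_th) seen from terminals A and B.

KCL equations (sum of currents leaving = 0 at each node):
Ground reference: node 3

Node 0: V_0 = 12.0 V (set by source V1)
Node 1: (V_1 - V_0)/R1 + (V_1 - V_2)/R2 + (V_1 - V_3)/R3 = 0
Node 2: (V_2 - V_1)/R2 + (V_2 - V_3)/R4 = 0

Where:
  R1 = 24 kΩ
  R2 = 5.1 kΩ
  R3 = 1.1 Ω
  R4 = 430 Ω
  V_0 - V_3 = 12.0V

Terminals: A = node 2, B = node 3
Step 1 — V_th is the open-circuit voltage V_A - V_B (nothing connected across the terminals).
Nodal analysis, taking node 3 as the 0 V reference.
Source V1 fixes V_0 = 12 V.
KCL at each unknown node (sum of currents leaving = 0; resistances in Ω):
  Node 1: (V_1 - 12)/24000 + (V_1 - V_2)/5100 + (V_1 - 0)/1.1 = 0
  Node 2: (V_2 - V_1)/5100 + (V_2 - 0)/430 = 0
Collecting terms (coefficients in siemens):
  0.9093·V_1 - 0.0001961·V_2 = 0.0005
  0.002522·V_2 - 0.0001961·V_1 = 0
Determinant D = (0.9093)(0.002522) - (-0.0001961)(-0.0001961) = 0.002293
V_1 = [(0.0005)(0.002522) - (-0.0001961)(0)]/D = 0.0005499 V
V_2 = [(0.9093)(0) - (0.0005)(-0.0001961)]/D = 0.00004276 V
V_th = V_2 - V_3 = 0.00004276 - 0 = 0.00004276 V
Step 2 — R_th: zero the source — replace V1 by a short circuit (node 3 merges into node 0) — and find the resistance seen between A (node 2) and B (node 0).
Reduce the network between node 2 (A) and node 0 (B) by series/parallel combination:
  Rp1 = R1 ‖ R3 (parallel, both between nodes 0 and 1) = 1/(1/24000 + 1/1.1) = 1.1 Ω
  Rs1 = R2 + Rp1 (series, joined only at node 1) = 5100 + 1.1 = 5101 Ω
  Rp2 = R4 ‖ Rs1 (parallel, both between nodes 0 and 2) = 1/(1/430 + 1/5101) = 396.6 Ω
R_th = 396.6 Ω

Final answer: V_th = 4.276e-05 V, R_th = 396.6 Ω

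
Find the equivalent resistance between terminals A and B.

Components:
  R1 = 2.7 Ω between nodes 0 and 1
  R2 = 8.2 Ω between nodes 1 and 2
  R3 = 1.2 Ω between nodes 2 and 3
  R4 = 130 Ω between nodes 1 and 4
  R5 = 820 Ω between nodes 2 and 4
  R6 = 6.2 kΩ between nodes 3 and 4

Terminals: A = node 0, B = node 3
The network is not a plain series/parallel combination. Inject a 1 A test current into terminal A (node 0) and return it from terminal B (node 3); then R_eq = V_A / (1 A).
Nodal analysis, taking node 3 as the 0 V reference.
Current source I_test pushes 1 A into node 0 and draws it out of node 3.
KCL at each unknown node (sum of currents leaving = 0; resistances in Ω):
  Node 0: (V_0 - V_1)/2.7 - 1 = 0
  Node 1: (V_1 - V_0)/2.7 + (V_1 - V_2)/8.2 + (V_1 - V_4)/130 = 0
  Node 2: (V_2 - V_1)/8.2 + (V_2 - 0)/1.2 + (V_2 - V_4)/820 = 0
  Node 4: (V_4 - V_1)/130 + (V_4 - V_2)/820 + (V_4 - 0)/6200 = 0
Collecting terms (coefficients in siemens):
  0.3704·V_0 - 0.3704·V_1 = 1
  0.5·V_1 - 0.3704·V_0 - 0.122·V_2 - 0.007692·V_4 = 0
  0.9565·V_2 - 0.122·V_1 - 0.00122·V_4 = 0
  0.009073·V_4 - 0.007692·V_1 - 0.00122·V_2 = 0
Solving these 4 simultaneous equations (Gaussian elimination) gives:
  V_0 = 12.02 V, V_1 = 9.319 V, V_2 = 1.198 V, V_4 = 8.062 V
R_eq = V_0 / 1 A = 12.02 Ω

Final answer: 12.02 Ω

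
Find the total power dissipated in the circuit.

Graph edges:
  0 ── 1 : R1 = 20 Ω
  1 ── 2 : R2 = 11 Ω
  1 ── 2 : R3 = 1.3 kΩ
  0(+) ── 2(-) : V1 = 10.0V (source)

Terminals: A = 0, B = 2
Nodal analysis, taking node 2 as the 0 V reference.
Source V1 fixes V_0 = 10 V.
KCL at each unknown node (sum of currents leaving = 0; resistances in Ω):
  Node 1: (V_1 - 10)/20 + (V_1 - 0)/11 + (V_1 - 0)/1300 = 0
Collecting terms: 0.1417 × V_1 = 0.5  =>  V_1 = 3.529 V
Power in each resistor, P = (ΔV)²/R:
  P_R1 = (10 - 3.529)²/20 = 2.094 W
  P_R2 = (3.529 - 0)²/11 = 1.132 W
  P_R3 = (3.529 - 0)²/1300 = 0.009581 W
P_total = P_R1 + P_R2 + P_R3 = 3.235 W

Final answer: 3.235 W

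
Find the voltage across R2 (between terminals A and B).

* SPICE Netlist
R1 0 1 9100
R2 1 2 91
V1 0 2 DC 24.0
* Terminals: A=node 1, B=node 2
R1 and R2 are in series across V1 (node 0 → node 1 → node 2), and the output A–B is taken across R2, so this is a voltage divider.
Series current: I = V1/(R1 + R2) = 24/(9100 + 91) = 24/9191 = 0.002611 A
V_R2 = I × R2 = V1 × R2/(R1 + R2) = 24 × 91/9191 = 0.2376 V

Final answer: 0.2376 V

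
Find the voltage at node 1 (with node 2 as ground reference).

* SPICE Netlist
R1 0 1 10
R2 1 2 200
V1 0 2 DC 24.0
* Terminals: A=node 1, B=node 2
Nodal analysis, taking node 2 as the 0 V reference.
Source V1 fixes V_0 = 24 V.
KCL at each unknown node (sum of currents leaving = 0; resistances in Ω):
  Node 1: (V_1 - 24)/10 + (V_1 - 0)/200 = 0
Collecting terms: 0.105 × V_1 = 2.4  =>  V_1 = 22.86 V
The requested potential is V_1 = 22.86 V.

Final answer: V_1 = 22.86 V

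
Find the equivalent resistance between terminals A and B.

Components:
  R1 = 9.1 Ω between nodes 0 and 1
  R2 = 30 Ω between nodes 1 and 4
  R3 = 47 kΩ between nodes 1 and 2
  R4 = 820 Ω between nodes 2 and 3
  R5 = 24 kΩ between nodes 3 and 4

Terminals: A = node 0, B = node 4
Reduce the network between node 0 (A) and node 4 (B) by series/parallel combination:
  Rs1 = R3 + R4 (series, joined only at node 2) = 47000 + 820 = 47820 Ω
  Rs2 = R5 + Rs1 (series, joined only at node 3) = 24000 + 47820 = 71820 Ω
  Rp1 = R2 ‖ Rs2 (parallel, both between nodes 1 and 4) = 1/(1/30 + 1/71820) = 29.99 Ω
  Rs3 = R1 + Rp1 (series, joined only at node 1) = 9.1 + 29.99 = 39.09 Ω
R_eq = 39.09 Ω

Final answer: 39.09 Ω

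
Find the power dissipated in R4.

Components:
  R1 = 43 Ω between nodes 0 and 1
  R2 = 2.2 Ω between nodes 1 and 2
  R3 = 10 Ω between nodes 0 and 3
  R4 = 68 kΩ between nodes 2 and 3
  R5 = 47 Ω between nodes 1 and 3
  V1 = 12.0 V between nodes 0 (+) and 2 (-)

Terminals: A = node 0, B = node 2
Nodal analysis, taking node 2 as the 0 V reference.
Source V1 fixes V_0 = 12 V.
KCL at each unknown node (sum of currents leaving = 0; resistances in Ω):
  Node 1: (V_1 - 12)/43 + (V_1 - 0)/2.2 + (V_1 - V_3)/47 = 0
  Node 3: (V_3 - 12)/10 + (V_3 - 0)/68000 + (V_3 - V_1)/47 = 0
Collecting terms (coefficients in siemens):
  0.4991·V_1 - 0.02128·V_3 = 0.2791
  0.1213·V_3 - 0.02128·V_1 = 1.2
Determinant D = (0.4991)(0.1213) - (-0.02128)(-0.02128) = 0.06008
V_1 = [(0.2791)(0.1213) - (-0.02128)(1.2)]/D = 0.9883 V
V_3 = [(0.4991)(1.2) - (0.2791)(-0.02128)]/D = 10.07 V
I_R4 = (V_2 - V_3)/R4 = (0 - 10.07)/68000 = -0.000148 A
P_R4 = I_R4² × R4 = (-0.000148)² × 68000 = 0.00149 W

Final answer: 0.00149 W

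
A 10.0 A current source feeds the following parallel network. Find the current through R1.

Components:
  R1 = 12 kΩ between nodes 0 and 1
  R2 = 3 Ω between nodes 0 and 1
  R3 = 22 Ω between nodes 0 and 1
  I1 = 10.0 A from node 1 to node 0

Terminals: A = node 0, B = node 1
All resistors sit directly between nodes 0 and 1, so they are in parallel and share one voltage V; the full source current 10 A splits among them.
1/R_par = 1/12000 + 1/3 + 1/22 = 0.3789 S  =>  R_par = 2.639 Ω
V = I × R_par = 10 × 2.639 = 26.39 V
I_R1 = V/R1 = 26.39/12000 = 0.0022 A

Final answer: 0.0022 A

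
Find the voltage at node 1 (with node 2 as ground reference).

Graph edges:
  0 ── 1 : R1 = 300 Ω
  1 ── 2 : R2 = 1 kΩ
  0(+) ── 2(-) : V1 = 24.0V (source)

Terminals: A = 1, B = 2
Nodal analysis, taking node 2 as the 0 V reference.
Source V1 fixes V_0 = 24 V.
KCL at each unknown node (sum of currents leaving = 0; resistances in Ω):
  Node 1: (V_1 - 24)/300 + (V_1 - 0)/1000 = 0
Collecting terms: 0.004333 × V_1 = 0.08  =>  V_1 = 18.46 V
The requested potential is V_1 = 18.46 V.

Final answer: V_1 = 18.46 V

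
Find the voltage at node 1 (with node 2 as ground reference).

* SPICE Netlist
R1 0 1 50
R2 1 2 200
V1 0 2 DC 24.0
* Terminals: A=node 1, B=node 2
Nodal analysis, taking node 2 as the 0 V reference.
Source V1 fixes V_0 = 24 V.
KCL at each unknown node (sum of currents leaving = 0; resistances in Ω):
  Node 1: (V_1 - 24)/50 + (V_1 - 0)/200 = 0
Collecting terms: 0.025 × V_1 = 0.48  =>  V_1 = 19.2 V
The requested potential is V_1 = 19.2 V.

Final answer: V_1 = 19.2 V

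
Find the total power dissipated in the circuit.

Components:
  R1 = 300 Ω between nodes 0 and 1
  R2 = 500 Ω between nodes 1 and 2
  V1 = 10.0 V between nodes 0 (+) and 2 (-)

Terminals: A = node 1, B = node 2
Nodal analysis, taking node 2 as the 0 V reference.
Source V1 fixes V_0 = 10 V.
KCL at each unknown node (sum of currents leaving = 0; resistances in Ω):
  Node 1: (V_1 - 10)/300 + (V_1 - 0)/500 = 0
Collecting terms: 0.005333 × V_1 = 0.03333  =>  V_1 = 6.25 V
Power in each resistor, P = (ΔV)²/R:
  P_R1 = (10 - 6.25)²/300 = 0.04688 W
  P_R2 = (6.25 - 0)²/500 = 0.07812 W
P_total = P_R1 + P_R2 = 0.125 W

Final answer: 0.125 W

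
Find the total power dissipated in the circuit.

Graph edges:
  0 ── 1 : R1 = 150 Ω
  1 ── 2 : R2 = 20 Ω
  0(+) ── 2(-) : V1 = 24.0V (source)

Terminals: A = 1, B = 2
Nodal analysis, taking node 2 as the 0 V reference.
Source V1 fixes V_0 = 24 V.
KCL at each unknown node (sum of currents leaving = 0; resistances in Ω):
  Node 1: (V_1 - 24)/150 + (V_1 - 0)/20 = 0
Collecting terms: 0.05667 × V_1 = 0.16  =>  V_1 = 2.824 V
Power in each resistor, P = (ΔV)²/R:
  P_R1 = (24 - 2.824)²/150 = 2.99 W
  P_R2 = (2.824 - 0)²/20 = 0.3986 W
P_total = P_R1 + P_R2 = 3.388 W

Final answer: 3.388 W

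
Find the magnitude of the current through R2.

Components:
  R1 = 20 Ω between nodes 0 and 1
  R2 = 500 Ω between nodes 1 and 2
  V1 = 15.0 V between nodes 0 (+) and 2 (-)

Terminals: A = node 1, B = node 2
Nodal analysis, taking node 2 as the 0 V reference.
Source V1 fixes V_0 = 15 V.
KCL at each unknown node (sum of currents leaving = 0; resistances in Ω):
  Node 1: (V_1 - 15)/20 + (V_1 - 0)/500 = 0
Collecting terms: 0.052 × V_1 = 0.75  =>  V_1 = 14.42 V
I_R2 = (V_1 - V_2)/R2 = (14.42 - 0)/500 = 0.02885 A
|I_R2| = 0.02885 A

Final answer: |I_R2| = 0.02885 A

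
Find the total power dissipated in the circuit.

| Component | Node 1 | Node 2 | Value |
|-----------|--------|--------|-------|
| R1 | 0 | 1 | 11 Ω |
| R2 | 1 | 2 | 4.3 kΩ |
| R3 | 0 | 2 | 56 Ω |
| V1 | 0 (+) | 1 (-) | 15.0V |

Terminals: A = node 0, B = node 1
Nodal analysis, taking node 1 as the 0 V reference.
Source V1 fixes V_0 = 15 V.
KCL at each unknown node (sum of currents leaving = 0; resistances in Ω):
  Node 2: (V_2 - 0)/4300 + (V_2 - 15)/56 = 0
Collecting terms: 0.01809 × V_2 = 0.2679  =>  V_2 = 14.81 V
Power in each resistor, P = (ΔV)²/R:
  P_R1 = (15 - 0)²/11 = 20.45 W
  P_R2 = (0 - 14.81)²/4300 = 0.05099 W
  P_R3 = (15 - 14.81)²/56 = 0.000664 W
P_total = P_R1 + P_R2 + P_R3 = 20.51 W

Final answer: 20.51 W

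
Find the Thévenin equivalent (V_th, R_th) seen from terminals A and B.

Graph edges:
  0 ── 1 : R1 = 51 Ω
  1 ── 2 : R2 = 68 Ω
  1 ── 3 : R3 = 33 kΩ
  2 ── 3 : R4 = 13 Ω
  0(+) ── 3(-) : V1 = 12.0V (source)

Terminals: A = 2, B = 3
Step 1 — V_th is the open-circuit voltage V_A - V_B (nothing connected across the terminals).
Nodal analysis, taking node 3 as the 0 V reference.
Source V1 fixes V_0 = 12 V.
KCL at each unknown node (sum of currents leaving = 0; resistances in Ω):
  Node 1: (V_1 - 12)/51 + (V_1 - V_2)/68 + (V_1 - 0)/33000 = 0
  Node 2: (V_2 - V_1)/68 + (V_2 - 0)/13 = 0
Collecting terms (coefficients in siemens):
  0.03434·V_1 - 0.01471·V_2 = 0.2353
  0.09163·V_2 - 0.01471·V_1 = 0
Determinant D = (0.03434)(0.09163) - (-0.01471)(-0.01471) = 0.002931
V_1 = [(0.2353)(0.09163) - (-0.01471)(0)]/D = 7.357 V
V_2 = [(0.03434)(0) - (0.2353)(-0.01471)]/D = 1.181 V
V_th = V_2 - V_3 = 1.181 - 0 = 1.181 V
Step 2 — R_th: zero the source — replace V1 by a short circuit (node 3 merges into node 0) — and find the resistance seen between A (node 2) and B (node 0).
Reduce the network between node 2 (A) and node 0 (B) by series/parallel combination:
  Rp1 = R1 ‖ R3 (parallel, both between nodes 0 and 1) = 1/(1/51 + 1/33000) = 50.92 Ω
  Rs1 = R2 + Rp1 (series, joined only at node 1) = 68 + 50.92 = 118.9 Ω
  Rp2 = R4 ‖ Rs1 (parallel, both between nodes 0 and 2) = 1/(1/13 + 1/118.9) = 11.72 Ω
R_th = 11.72 Ω

Final answer: V_th = 1.181 V, R_th = 11.72 Ω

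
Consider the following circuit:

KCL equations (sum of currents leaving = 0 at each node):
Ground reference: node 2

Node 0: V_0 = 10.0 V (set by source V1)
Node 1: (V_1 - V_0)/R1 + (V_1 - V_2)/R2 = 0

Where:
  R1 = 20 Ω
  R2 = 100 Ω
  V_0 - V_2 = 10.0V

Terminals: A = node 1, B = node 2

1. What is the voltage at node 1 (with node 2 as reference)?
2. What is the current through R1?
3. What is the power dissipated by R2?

Nodal analysis, taking node 2 as the 0 V reference.
Source V1 fixes V_0 = 10 V.
KCL at each unknown node (sum of currents leaving = 0; resistances in Ω):
  Node 1: (V_1 - 10)/20 + (V_1 - 0)/100 = 0
Collecting terms: 0.06 × V_1 = 0.5  =>  V_1 = 8.333 V
Part 1:
  Read off the nodal solution: V_1 = 8.333 V
Part 2:
  I_R1 = (V_0 - V_1)/R1 = (10 - 8.333)/20 = 0.08333 A
  Magnitude: I_R1 = 0.08333 A
Part 3:
  I_R2 = (V_1 - V_2)/R2 = (8.333 - 0)/100 = 0.08333 A
  P_R2 = I_R2² × R2 = (0.08333)² × 100 = 0.6944 W

Final answers:
1. V_1 = 8.333 V
2. I_R1 = 0.08333 A
3. P_R2 = 0.6944 W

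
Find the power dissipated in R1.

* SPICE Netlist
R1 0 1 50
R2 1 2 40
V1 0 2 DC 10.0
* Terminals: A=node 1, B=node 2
Nodal analysis, taking node 2 as the 0 V reference.
Source V1 fixes V_0 = 10 V.
KCL at each unknown node (sum of currents leaving = 0; resistances in Ω):
  Node 1: (V_1 - 10)/50 + (V_1 - 0)/40 = 0
Collecting terms: 0.045 × V_1 = 0.2  =>  V_1 = 4.444 V
I_R1 = (V_0 - V_1)/R1 = (10 - 4.444)/50 = 0.1111 A
P_R1 = I_R1² × R1 = (0.1111)² × 50 = 0.6173 W

Final answer: 0.6173 W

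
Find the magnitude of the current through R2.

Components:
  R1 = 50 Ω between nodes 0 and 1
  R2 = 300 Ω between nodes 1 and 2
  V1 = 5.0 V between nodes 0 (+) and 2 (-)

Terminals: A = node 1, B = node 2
Nodal analysis, taking node 2 as the 0 V reference.
Source V1 fixes V_0 = 5 V.
KCL at each unknown node (sum of currents leaving = 0; resistances in Ω):
  Node 1: (V_1 - 5)/50 + (V_1 - 0)/300 = 0
Collecting terms: 0.02333 × V_1 = 0.1  =>  V_1 = 4.286 V
I_R2 = (V_1 - V_2)/R2 = (4.286 - 0)/300 = 0.01429 A
|I_R2| = 0.01429 A

Final answer: |I_R2| = 0.01429 A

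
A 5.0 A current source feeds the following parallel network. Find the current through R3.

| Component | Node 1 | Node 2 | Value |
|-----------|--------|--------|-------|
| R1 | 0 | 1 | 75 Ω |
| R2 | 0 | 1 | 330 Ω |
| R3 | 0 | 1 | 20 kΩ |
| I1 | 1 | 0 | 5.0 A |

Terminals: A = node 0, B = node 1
All resistors sit directly between nodes 0 and 1, so they are in parallel and share one voltage V; the full source current 5 A splits among them.
1/R_par = 1/75 + 1/330 + 1/20000 = 0.01641 S  =>  R_par = 60.92 Ω
V = I × R_par = 5 × 60.92 = 304.6 V
I_R3 = V/R3 = 304.6/20000 = 0.01523 A

Final answer: 0.01523 A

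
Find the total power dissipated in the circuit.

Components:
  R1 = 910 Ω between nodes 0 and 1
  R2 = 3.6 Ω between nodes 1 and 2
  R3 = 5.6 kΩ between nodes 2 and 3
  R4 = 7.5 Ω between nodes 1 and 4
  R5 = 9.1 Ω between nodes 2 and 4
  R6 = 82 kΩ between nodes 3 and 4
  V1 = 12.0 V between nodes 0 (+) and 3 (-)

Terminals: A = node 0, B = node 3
Nodal analysis, taking node 3 as the 0 V reference.
Source V1 fixes V_0 = 12 V.
KCL at each unknown node (sum of currents leaving = 0; resistances in Ω):
  Node 1: (V_1 - 12)/910 + (V_1 - V_2)/3.6 + (V_1 - V_4)/7.5 = 0
  Node 2: (V_2 - V_1)/3.6 + (V_2 - 0)/5600 + (V_2 - V_4)/9.1 = 0
  Node 4: (V_4 - V_1)/7.5 + (V_4 - V_2)/9.1 + (V_4 - 0)/82000 = 0
Collecting terms (coefficients in siemens):
  0.4122·V_1 - 0.2778·V_2 - 0.1333·V_4 = 0.01319
  0.3878·V_2 - 0.2778·V_1 - 0.1099·V_4 = 0
  0.2432·V_4 - 0.1333·V_1 - 0.1099·V_2 = 0
Solving these 3 simultaneous equations (Gaussian elimination) gives:
  V_1 = 10.23 V, V_2 = 10.22 V, V_4 = 10.22 V
Power in each resistor, P = (ΔV)²/R:
  P_R1 = (12 - 10.23)²/910 = 0.003459 W
  P_R2 = (10.23 - 10.22)²/3.6 = 0.000008605 W
  P_R3 = (10.22 - 0)²/5600 = 0.01865 W
  P_R4 = (10.23 - 10.22)²/7.5 = 0.000001222 W
  P_R5 = (10.22 - 10.22)²/9.1 = 0.0000007082 W
  P_R6 = (0 - 10.22)²/82000 = 0.001274 W
P_total = P_R1 + P_R2 + P_R3 + P_R4 + P_R5 + P_R6 = 0.0234 W

Final answer: 0.0234 W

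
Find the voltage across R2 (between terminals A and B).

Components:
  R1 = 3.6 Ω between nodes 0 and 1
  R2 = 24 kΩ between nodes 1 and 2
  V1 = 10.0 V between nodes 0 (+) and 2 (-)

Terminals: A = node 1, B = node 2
R1 and R2 are in series across V1 (node 0 → node 1 → node 2), and the output A–B is taken across R2, so this is a voltage divider.
Series current: I = V1/(R1 + R2) = 10/(3.6 + 24000) = 10/24000 = 0.0004166 A
V_R2 = I × R2 = V1 × R2/(R1 + R2) = 10 × 24000/24000 = 9.999 V

Final answer: 9.999 V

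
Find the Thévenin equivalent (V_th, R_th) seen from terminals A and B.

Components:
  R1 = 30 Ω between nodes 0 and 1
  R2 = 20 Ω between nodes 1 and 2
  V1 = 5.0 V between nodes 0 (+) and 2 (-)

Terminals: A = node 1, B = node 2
Step 1 — V_th is the open-circuit voltage V_A - V_B (nothing connected across the terminals).
Nodal analysis, taking node 2 as the 0 V reference.
Source V1 fixes V_0 = 5 V.
KCL at each unknown node (sum of currents leaving = 0; resistances in Ω):
  Node 1: (V_1 - 5)/30 + (V_1 - 0)/20 = 0
Collecting terms: 0.08333 × V_1 = 0.1667  =>  V_1 = 2 V
V_th = V_1 - V_2 = 2 - 0 = 2 V
Step 2 — R_th: zero the source — replace V1 by a short circuit (node 2 merges into node 0) — and find the resistance seen between A (node 1) and B (node 0).
Reduce the network between node 1 (A) and node 0 (B) by series/parallel combination:
  Rp1 = R1 ‖ R2 (parallel, both between nodes 0 and 1) = 1/(1/30 + 1/20) = 12 Ω
R_th = 12 Ω

Final answer: V_th = 2 V, R_th = 12 Ω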